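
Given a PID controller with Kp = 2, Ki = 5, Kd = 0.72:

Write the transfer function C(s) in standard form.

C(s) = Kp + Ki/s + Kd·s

Substituting values: C(s) = 2 + 5/s + 0.72s = (0.72s² + 2s + 5)/s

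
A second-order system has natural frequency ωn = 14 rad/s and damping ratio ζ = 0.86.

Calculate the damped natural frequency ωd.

ωd = ωn√(1 - ζ²) = 14√(1 - 0.86²) = 7.14 rad/s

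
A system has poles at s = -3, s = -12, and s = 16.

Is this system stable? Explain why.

Pole(s) at s = 16 are not in the left half-plane. System is unstable.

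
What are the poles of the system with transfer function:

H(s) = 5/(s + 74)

Pole is where denominator = 0: s + 74 = 0, so s = -74.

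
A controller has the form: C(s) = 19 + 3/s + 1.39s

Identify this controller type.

This is a Proportional-Integral-Derivative (PID) controller.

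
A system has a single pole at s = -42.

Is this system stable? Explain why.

Pole at s = -42 is in the left half-plane. Stable.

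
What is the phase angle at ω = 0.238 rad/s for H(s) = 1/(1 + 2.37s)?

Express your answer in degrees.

Phase = -arctan(ωτ) = -arctan(0.238 × 2.37) = -29.4°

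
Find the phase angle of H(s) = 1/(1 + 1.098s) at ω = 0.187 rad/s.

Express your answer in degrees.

Phase = -arctan(ωτ) = -arctan(0.187 × 1.098) = -11.6°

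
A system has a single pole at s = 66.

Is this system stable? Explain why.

Pole at s = 66 is in the right half-plane. Unstable.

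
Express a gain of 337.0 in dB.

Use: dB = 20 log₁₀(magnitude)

dB = 20 log₁₀(337.0) = 50.6 dB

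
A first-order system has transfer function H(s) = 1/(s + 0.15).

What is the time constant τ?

For H(s) = 1/(s + 1/τ), the pole is at -1/τ = -0.15, so τ = 1/0.15 = 6.6667 s.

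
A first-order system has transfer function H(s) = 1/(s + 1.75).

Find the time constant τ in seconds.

For H(s) = 1/(s + 1/τ), the pole is at -1/τ = -1.75, so τ = 1/1.75 = 0.5714 s.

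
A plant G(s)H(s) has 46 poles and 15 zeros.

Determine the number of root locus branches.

Root locus has n branches where n = number of poles = 46.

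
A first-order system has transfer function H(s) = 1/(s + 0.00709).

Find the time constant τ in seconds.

For H(s) = 1/(s + 1/τ), the pole is at -1/τ = -0.00709, so τ = 1/0.00709 = 141 s.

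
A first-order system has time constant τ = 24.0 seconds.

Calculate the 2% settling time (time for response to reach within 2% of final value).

For first-order system, 2% settling time ≈ 4τ = 4 × 24.0 = 96.0 s.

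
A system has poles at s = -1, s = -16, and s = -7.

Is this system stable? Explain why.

All poles are in the left half-plane. System is stable.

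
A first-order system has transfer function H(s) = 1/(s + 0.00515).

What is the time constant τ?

For H(s) = 1/(s + 1/τ), the pole is at -1/τ = -0.00515, so τ = 1/0.00515 = 194.2 s.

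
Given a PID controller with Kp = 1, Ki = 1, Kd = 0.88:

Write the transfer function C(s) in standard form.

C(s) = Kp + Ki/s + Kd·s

Substituting values: C(s) = 1 + 1/s + 0.88s = (0.88s² + s + 1)/s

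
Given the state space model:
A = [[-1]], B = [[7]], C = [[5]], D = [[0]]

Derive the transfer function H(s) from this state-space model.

(sI - A)⁻¹ = 1/(s + 1). H(s) = 5 × 7/(s + 1) + 0 = 35/(s + 1).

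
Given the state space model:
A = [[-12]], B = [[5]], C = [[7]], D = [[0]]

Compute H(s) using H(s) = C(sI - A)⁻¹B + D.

(sI - A)⁻¹ = 1/(s + 12). H(s) = 7 × 5/(s + 12) + 0 = 35/(s + 12).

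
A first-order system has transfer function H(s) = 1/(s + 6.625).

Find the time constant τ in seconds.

For H(s) = 1/(s + 1/τ), the pole is at -1/τ = -6.625, so τ = 1/6.625 = 0.1509 s.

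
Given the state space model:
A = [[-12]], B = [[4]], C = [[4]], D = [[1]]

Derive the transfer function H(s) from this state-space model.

(sI - A)⁻¹ = 1/(s + 12). H(s) = 4×4/(s + 12) + 1 = (s + 28)/(s + 12).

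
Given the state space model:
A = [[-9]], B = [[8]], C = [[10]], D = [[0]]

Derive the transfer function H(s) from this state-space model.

(sI - A)⁻¹ = 1/(s + 9). H(s) = 10 × 8/(s + 9) + 0 = 80/(s + 9).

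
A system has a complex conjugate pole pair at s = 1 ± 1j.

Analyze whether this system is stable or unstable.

Real part of poles is 1 (> 0, right half-plane). Unstable.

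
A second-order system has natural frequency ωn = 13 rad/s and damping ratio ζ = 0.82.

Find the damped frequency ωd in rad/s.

ωd = ωn√(1 - ζ²) = 13√(1 - 0.82²) = 7.44 rad/s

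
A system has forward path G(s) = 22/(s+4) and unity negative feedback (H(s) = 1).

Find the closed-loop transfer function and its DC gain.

T(s) = G/(1+GH) = [22/(s+4)] / [1 + 22/(s+4)] = 22/(s+4+22) = 22/(s+26). DC gain = 22/26 = 0.8462.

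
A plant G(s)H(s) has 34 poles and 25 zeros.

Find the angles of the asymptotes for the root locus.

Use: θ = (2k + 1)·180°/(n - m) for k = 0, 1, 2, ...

n - m = 34 - 25 = 9. Angles: θk = (2k + 1)·180°/9 = 20°, 60°, 100°, 140°, 180°, 220°, 260°, 300°, 340°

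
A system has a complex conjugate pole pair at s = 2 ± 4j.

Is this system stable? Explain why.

Real part of poles is 2 (> 0, right half-plane). Unstable.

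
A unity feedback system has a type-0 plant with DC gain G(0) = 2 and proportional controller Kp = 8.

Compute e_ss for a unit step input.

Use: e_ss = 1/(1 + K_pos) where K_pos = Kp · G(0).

K_pos = Kp · G(0) = 8 × 2 = 16. e_ss = 1/(1 + 16) = 0.0588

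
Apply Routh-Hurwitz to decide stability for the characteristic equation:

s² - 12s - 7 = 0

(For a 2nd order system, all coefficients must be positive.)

Coefficients: 1, -12, -7. b=-12, c=-7 not positive, so system is unstable.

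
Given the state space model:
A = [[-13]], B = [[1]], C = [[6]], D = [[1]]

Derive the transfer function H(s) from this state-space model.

(sI - A)⁻¹ = 1/(s + 13). H(s) = 6×1/(s + 13) + 1 = (s + 19)/(s + 13).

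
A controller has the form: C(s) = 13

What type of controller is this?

This is a Proportional (P) controller.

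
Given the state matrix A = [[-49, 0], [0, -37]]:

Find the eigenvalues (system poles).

For diagonal matrix, eigenvalues are diagonal entries: λ₁ = -49, λ₂ = -37.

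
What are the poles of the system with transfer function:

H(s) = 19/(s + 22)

Pole is where denominator = 0: s + 22 = 0, so s = -22.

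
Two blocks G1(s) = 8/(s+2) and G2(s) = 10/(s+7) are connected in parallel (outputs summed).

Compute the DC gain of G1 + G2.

Parallel: G_eq = G1 + G2. DC gain = G1(0) + G2(0) = 8/2 + 10/7 = 4 + 1.4286 = 5.4286.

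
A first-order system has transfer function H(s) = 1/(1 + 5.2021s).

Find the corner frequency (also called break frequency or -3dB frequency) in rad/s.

Corner frequency = 1/τ = 1/5.2021 = 0.192 rad/s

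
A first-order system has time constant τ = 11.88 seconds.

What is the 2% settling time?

For first-order system, 2% settling time ≈ 4τ = 4 × 11.88 = 47.52 s.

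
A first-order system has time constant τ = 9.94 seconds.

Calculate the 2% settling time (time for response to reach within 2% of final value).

For first-order system, 2% settling time ≈ 4τ = 4 × 9.94 = 39.76 s.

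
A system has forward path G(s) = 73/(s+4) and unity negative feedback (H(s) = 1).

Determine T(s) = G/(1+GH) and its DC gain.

T(s) = G/(1+GH) = [73/(s+4)] / [1 + 73/(s+4)] = 73/(s+4+73) = 73/(s+77). DC gain = 73/77 = 0.9481.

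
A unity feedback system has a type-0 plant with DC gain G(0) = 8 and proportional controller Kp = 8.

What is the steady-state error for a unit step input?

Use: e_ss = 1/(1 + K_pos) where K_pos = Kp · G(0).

K_pos = Kp · G(0) = 8 × 8 = 64. e_ss = 1/(1 + 64) = 0.0154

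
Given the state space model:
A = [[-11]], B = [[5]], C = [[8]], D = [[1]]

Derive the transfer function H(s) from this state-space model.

(sI - A)⁻¹ = 1/(s + 11). H(s) = 8×5/(s + 11) + 1 = (s + 51)/(s + 11).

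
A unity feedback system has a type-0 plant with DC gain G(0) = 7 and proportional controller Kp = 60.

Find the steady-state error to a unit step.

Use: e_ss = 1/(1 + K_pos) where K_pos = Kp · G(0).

K_pos = Kp · G(0) = 60 × 7 = 420. e_ss = 1/(1 + 420) = 0.0024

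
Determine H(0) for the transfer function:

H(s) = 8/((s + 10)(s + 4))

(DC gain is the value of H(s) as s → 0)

DC gain = H(0) = 8/(10 × 4) = 8/40 = 0.2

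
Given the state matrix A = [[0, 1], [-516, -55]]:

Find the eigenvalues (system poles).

det(A - λI) = λ² - (-55)λ + 516 = (λ - (-43))(λ - (-12)). Eigenvalues: -43, -12.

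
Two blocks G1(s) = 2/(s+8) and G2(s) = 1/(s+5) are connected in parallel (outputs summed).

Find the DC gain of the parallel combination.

Parallel: G_eq = G1 + G2. DC gain = G1(0) + G2(0) = 2/8 + 1/5 = 0.25 + 0.2 = 0.45.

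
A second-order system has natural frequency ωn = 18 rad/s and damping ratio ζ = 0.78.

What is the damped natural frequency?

ωd = ωn√(1 - ζ²) = 18√(1 - 0.78²) = 11.26 rad/s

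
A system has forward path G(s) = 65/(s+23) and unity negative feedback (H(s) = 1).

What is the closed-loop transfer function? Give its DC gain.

T(s) = G/(1+GH) = [65/(s+23)] / [1 + 65/(s+23)] = 65/(s+23+65) = 65/(s+88). DC gain = 65/88 = 0.7386.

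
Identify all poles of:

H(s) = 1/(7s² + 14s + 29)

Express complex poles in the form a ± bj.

Discriminant = 14² - 4×7×29 = 196 - 812 = -616 < 0, so the poles are a complex conjugate pair s = (-14 ± j√616)/(2×7). Real part = -14/(2×7) = -14/14 = -1; imaginary part = ±√616/(2×7) ≈ 1.7728. Poles: s = -1 ± 1.7728j.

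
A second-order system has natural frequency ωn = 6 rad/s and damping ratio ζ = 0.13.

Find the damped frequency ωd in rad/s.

ωd = ωn√(1 - ζ²) = 6√(1 - 0.13²) = 5.95 rad/s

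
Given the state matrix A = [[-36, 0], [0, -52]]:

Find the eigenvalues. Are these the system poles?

For diagonal matrix, eigenvalues are diagonal entries: λ₁ = -36, λ₂ = -52. Eigenvalues of A = system poles.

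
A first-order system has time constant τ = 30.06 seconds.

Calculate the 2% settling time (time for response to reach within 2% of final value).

For first-order system, 2% settling time ≈ 4τ = 4 × 30.06 = 120.24 s.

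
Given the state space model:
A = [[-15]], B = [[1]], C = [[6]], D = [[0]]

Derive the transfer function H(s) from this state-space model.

(sI - A)⁻¹ = 1/(s + 15). H(s) = 6 × 1/(s + 15) + 0 = 6/(s + 15).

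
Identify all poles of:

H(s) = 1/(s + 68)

Pole is where denominator = 0: s + 68 = 0, so s = -68.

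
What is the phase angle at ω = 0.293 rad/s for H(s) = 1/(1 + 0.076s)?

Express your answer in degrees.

Phase = -arctan(ωτ) = -arctan(0.293 × 0.076) = -1.3°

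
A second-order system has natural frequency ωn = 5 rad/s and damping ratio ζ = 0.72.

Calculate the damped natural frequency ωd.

ωd = ωn√(1 - ζ²) = 5√(1 - 0.72²) = 3.47 rad/s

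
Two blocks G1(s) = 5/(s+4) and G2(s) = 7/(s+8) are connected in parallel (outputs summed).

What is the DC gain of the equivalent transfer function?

Parallel: G_eq = G1 + G2. DC gain = G1(0) + G2(0) = 5/4 + 7/8 = 1.25 + 0.875 = 2.125.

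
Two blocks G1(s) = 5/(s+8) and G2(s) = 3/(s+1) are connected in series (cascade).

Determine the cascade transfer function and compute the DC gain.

Series: multiply transfer functions. G_eq = 5/(s+8) × 3/(s+1) = 15/((s+8)(s+1)). DC gain = 15/(8×1) = 1.875.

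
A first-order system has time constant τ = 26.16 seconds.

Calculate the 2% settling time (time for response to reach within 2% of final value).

For first-order system, 2% settling time ≈ 4τ = 4 × 26.16 = 104.64 s.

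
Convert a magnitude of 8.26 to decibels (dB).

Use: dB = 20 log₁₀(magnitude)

dB = 20 log₁₀(8.26) = 18.3 dB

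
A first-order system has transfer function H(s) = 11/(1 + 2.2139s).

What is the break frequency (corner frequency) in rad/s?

Corner frequency = 1/τ = 1/2.2139 = 0.452 rad/s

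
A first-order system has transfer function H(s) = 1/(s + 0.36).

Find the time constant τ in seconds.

For H(s) = 1/(s + 1/τ), the pole is at -1/τ = -0.36, so τ = 1/0.36 = 2.7778 s.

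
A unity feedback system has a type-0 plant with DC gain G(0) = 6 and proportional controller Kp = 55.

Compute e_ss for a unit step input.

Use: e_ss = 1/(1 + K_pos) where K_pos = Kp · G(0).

K_pos = Kp · G(0) = 55 × 6 = 330. e_ss = 1/(1 + 330) = 0.0030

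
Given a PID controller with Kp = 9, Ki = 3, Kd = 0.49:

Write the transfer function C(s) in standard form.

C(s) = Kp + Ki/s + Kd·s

Substituting values: C(s) = 9 + 3/s + 0.49s = (0.49s² + 9s + 3)/s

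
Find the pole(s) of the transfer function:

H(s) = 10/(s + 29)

Pole is where denominator = 0: s + 29 = 0, so s = -29.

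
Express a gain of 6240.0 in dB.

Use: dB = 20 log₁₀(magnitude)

dB = 20 log₁₀(6240.0) = 75.9 dB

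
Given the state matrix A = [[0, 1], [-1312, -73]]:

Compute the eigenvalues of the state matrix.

det(A - λI) = λ² - (-73)λ + 1312 = (λ - (-41))(λ - (-32)). Eigenvalues: -41, -32.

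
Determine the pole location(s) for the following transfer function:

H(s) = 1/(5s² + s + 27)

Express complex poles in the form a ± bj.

Discriminant = 1² - 4×5×27 = 1 - 540 = -539 < 0, so the poles are a complex conjugate pair s = (-1 ± j√539)/(2×5). Real part = -1/(2×5) = -1/10 = -0.1; imaginary part = ±√539/(2×5) ≈ 2.3216. Poles: s = -0.1 ± 2.3216j.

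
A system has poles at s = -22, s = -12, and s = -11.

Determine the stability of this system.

All poles are in the left half-plane. System is stable.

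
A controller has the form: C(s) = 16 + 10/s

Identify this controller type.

This is a Proportional-Integral (PI) controller.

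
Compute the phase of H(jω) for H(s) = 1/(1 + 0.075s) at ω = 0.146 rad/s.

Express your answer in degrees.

Phase = -arctan(ωτ) = -arctan(0.146 × 0.075) = -0.6°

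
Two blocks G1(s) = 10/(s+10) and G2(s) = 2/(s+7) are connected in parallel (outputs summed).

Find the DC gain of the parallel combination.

Parallel: G_eq = G1 + G2. DC gain = G1(0) + G2(0) = 10/10 + 2/7 = 1 + 0.2857 = 1.2857.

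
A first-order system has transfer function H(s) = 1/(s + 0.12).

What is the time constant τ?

For H(s) = 1/(s + 1/τ), the pole is at -1/τ = -0.12, so τ = 1/0.12 = 8.3333 s.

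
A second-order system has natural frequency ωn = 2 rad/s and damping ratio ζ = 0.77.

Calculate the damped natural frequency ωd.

ωd = ωn√(1 - ζ²) = 2√(1 - 0.77²) = 1.28 rad/s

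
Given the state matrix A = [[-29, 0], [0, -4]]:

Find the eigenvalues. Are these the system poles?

For diagonal matrix, eigenvalues are diagonal entries: λ₁ = -29, λ₂ = -4. Eigenvalues of A = system poles.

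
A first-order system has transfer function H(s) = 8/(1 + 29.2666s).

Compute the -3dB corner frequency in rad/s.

Corner frequency = 1/τ = 1/29.2666 = 0.034 rad/s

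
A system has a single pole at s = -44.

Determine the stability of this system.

Pole at s = -44 is in the left half-plane. Stable.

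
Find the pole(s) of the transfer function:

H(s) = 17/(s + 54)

Pole is where denominator = 0: s + 54 = 0, so s = -54.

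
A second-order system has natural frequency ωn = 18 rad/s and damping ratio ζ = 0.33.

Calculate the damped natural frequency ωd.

ωd = ωn√(1 - ζ²) = 18√(1 - 0.33²) = 16.99 rad/s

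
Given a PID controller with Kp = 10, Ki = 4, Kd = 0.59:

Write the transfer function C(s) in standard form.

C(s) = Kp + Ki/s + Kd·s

Substituting values: C(s) = 10 + 4/s + 0.59s = (0.59s² + 10s + 4)/s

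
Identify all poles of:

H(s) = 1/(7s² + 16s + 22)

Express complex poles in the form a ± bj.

Discriminant = 16² - 4×7×22 = 256 - 616 = -360 < 0, so the poles are a complex conjugate pair s = (-16 ± j√360)/(2×7). Real part = -16/(2×7) = -16/14 ≈ -1.1429; imaginary part = ±√360/(2×7) ≈ 1.3553. Poles: s = -1.1429 ± 1.3553j.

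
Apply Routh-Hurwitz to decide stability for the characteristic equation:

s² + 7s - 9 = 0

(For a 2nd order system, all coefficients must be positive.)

Coefficients: 1, 7, -9. c=-9 not positive, so system is unstable.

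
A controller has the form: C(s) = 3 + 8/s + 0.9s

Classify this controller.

This is a Proportional-Integral-Derivative (PID) controller.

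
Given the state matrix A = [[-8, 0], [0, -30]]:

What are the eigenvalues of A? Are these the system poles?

For diagonal matrix, eigenvalues are diagonal entries: λ₁ = -8, λ₂ = -30. Eigenvalues of A = system poles.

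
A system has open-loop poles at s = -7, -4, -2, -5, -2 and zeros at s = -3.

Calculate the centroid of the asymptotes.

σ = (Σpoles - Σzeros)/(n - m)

σ = (Σpoles - Σzeros)/(n - m) = (-20 - (-3))/(5 - 1) = -17/4 = -4.25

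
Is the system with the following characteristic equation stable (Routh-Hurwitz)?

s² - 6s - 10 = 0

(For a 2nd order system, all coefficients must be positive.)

Coefficients: 1, -6, -10. b=-6, c=-10 not positive, so system is unstable.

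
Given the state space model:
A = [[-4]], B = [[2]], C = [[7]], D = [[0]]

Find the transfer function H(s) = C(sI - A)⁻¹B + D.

(sI - A)⁻¹ = 1/(s + 4). H(s) = 7 × 2/(s + 4) + 0 = 14/(s + 4).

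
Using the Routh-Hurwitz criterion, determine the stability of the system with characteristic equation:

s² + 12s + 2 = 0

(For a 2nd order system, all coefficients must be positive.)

Coefficients: 1, 12, 2. All positive, so system is stable.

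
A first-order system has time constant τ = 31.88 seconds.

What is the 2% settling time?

For first-order system, 2% settling time ≈ 4τ = 4 × 31.88 = 127.52 s.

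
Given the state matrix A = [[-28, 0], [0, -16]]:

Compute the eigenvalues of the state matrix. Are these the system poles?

For diagonal matrix, eigenvalues are diagonal entries: λ₁ = -28, λ₂ = -16. Eigenvalues of A = system poles.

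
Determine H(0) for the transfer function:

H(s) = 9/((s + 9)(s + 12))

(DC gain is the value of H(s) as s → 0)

DC gain = H(0) = 9/(9 × 12) = 9/108 = 0.0833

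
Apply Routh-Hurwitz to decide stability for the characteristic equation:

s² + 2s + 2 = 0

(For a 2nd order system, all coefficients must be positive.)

Coefficients: 1, 2, 2. All positive, so system is stable.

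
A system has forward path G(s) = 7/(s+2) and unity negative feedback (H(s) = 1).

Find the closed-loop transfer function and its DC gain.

T(s) = G/(1+GH) = [7/(s+2)] / [1 + 7/(s+2)] = 7/(s+2+7) = 7/(s+9). DC gain = 7/9 = 0.7778.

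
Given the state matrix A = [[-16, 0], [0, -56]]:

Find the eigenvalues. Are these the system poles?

For diagonal matrix, eigenvalues are diagonal entries: λ₁ = -16, λ₂ = -56. Eigenvalues of A = system poles.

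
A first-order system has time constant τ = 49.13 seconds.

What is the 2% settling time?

For first-order system, 2% settling time ≈ 4τ = 4 × 49.13 = 196.52 s.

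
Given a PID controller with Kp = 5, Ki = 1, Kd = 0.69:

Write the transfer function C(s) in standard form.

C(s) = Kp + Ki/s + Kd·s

Substituting values: C(s) = 5 + 1/s + 0.69s = (0.69s² + 5s + 1)/s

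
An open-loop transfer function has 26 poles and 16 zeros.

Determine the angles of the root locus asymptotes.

n - m = 26 - 16 = 10. Angles: θk = (2k + 1)·180°/10 = 18°, 54°, 90°, 126°, 162°, 198°, 234°, 270°, 306°, 342°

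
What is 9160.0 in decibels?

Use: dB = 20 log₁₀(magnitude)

dB = 20 log₁₀(9160.0) = 79.2 dB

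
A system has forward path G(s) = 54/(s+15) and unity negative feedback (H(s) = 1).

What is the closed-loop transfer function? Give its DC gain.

T(s) = G/(1+GH) = [54/(s+15)] / [1 + 54/(s+15)] = 54/(s+15+54) = 54/(s+69). DC gain = 54/69 = 0.7826.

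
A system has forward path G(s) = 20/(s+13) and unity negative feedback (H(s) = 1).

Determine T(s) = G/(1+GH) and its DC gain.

T(s) = G/(1+GH) = [20/(s+13)] / [1 + 20/(s+13)] = 20/(s+13+20) = 20/(s+33). DC gain = 20/33 = 0.6061.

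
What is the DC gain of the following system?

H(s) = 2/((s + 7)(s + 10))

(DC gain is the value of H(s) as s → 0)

DC gain = H(0) = 2/(7 × 10) = 2/70 = 0.0286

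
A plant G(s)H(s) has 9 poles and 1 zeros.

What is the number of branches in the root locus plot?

Root locus has n branches where n = number of poles = 9.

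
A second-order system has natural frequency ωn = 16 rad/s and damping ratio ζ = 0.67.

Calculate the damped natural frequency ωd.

ωd = ωn√(1 - ζ²) = 16√(1 - 0.67²) = 11.88 rad/s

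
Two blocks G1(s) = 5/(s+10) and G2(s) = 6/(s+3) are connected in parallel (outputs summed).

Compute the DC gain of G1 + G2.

Parallel: G_eq = G1 + G2. DC gain = G1(0) + G2(0) = 5/10 + 6/3 = 0.5 + 2 = 2.5.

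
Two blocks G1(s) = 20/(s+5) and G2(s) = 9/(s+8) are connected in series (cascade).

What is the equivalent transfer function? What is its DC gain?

Series: multiply transfer functions. G_eq = 20/(s+5) × 9/(s+8) = 180/((s+5)(s+8)). DC gain = 180/(5×8) = 4.5.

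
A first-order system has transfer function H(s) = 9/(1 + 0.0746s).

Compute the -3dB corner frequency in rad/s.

Corner frequency = 1/τ = 1/0.0746 = 13.405 rad/s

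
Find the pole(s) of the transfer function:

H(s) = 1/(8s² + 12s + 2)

Discriminant = 12² - 4×8×2 = 144 - 64 = 80 > 0, so two distinct real poles. Using quadratic formula: s = (-12 ± √80)/(2×8) = (-12 ± √80)/16, with √80 ≈ 8.9443. s₁ ≈ -0.1910, s₂ ≈ -1.3090. Poles: s₁ = -0.1910, s₂ = -1.3090.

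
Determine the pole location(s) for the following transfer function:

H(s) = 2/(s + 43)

Pole is where denominator = 0: s + 43 = 0, so s = -43.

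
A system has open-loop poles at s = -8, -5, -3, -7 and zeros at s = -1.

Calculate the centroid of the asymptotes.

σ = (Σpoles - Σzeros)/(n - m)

σ = (Σpoles - Σzeros)/(n - m) = (-23 - (-1))/(4 - 1) = -22/3 = -7.33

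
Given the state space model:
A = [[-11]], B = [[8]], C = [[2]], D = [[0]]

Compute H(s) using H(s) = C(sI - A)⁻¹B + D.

(sI - A)⁻¹ = 1/(s + 11). H(s) = 2 × 8/(s + 11) + 0 = 16/(s + 11).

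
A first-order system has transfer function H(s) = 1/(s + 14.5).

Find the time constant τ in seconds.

For H(s) = 1/(s + 1/τ), the pole is at -1/τ = -14.5, so τ = 1/14.5 = 0.0690 s.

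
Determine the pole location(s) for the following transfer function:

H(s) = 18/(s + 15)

Pole is where denominator = 0: s + 15 = 0, so s = -15.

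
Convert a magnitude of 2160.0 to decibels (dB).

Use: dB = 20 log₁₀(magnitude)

dB = 20 log₁₀(2160.0) = 66.7 dB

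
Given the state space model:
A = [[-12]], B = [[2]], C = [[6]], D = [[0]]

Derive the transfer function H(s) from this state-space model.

(sI - A)⁻¹ = 1/(s + 12). H(s) = 6 × 2/(s + 12) + 0 = 12/(s + 12).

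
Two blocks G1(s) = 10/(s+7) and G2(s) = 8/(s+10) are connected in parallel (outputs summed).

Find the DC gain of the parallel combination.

Parallel: G_eq = G1 + G2. DC gain = G1(0) + G2(0) = 10/7 + 8/10 = 1.4286 + 0.8 = 2.2286.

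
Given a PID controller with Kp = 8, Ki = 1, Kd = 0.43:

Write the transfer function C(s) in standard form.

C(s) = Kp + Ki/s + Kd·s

Substituting values: C(s) = 8 + 1/s + 0.43s = (0.43s² + 8s + 1)/s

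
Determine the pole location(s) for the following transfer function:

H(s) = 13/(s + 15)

Pole is where denominator = 0: s + 15 = 0, so s = -15.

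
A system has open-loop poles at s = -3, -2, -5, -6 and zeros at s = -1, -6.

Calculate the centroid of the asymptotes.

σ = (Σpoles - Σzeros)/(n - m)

σ = (Σpoles - Σzeros)/(n - m) = (-16 - (-7))/(4 - 2) = -9/2 = -4.5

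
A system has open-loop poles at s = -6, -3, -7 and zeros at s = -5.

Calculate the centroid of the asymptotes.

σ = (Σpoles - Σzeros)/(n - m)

σ = (Σpoles - Σzeros)/(n - m) = (-16 - (-5))/(3 - 1) = -11/2 = -5.5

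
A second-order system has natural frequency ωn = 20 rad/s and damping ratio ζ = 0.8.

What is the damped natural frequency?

ωd = ωn√(1 - ζ²) = 20√(1 - 0.8²) = 12.0 rad/s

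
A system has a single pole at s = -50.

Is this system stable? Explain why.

Pole at s = -50 is in the left half-plane. Stable.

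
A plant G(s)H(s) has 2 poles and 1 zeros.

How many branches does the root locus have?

Root locus has n branches where n = number of poles = 2.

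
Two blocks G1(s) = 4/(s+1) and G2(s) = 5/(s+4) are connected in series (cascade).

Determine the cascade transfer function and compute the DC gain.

Series: multiply transfer functions. G_eq = 4/(s+1) × 5/(s+4) = 20/((s+1)(s+4)). DC gain = 20/(1×4) = 5.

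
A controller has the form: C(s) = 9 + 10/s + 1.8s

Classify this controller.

This is a Proportional-Integral-Derivative (PID) controller.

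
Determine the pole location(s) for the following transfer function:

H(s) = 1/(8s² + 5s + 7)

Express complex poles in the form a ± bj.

Discriminant = 5² - 4×8×7 = 25 - 224 = -199 < 0, so the poles are a complex conjugate pair s = (-5 ± j√199)/(2×8). Real part = -5/(2×8) = -5/16 = -0.3125; imaginary part = ±√199/(2×8) ≈ 0.8817. Poles: s = -0.3125 ± 0.8817j.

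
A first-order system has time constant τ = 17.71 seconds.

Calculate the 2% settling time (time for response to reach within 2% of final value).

For first-order system, 2% settling time ≈ 4τ = 4 × 17.71 = 70.84 s.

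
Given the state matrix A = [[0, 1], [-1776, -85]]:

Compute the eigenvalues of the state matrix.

det(A - λI) = λ² - (-85)λ + 1776 = (λ - (-37))(λ - (-48)). Eigenvalues: -37, -48.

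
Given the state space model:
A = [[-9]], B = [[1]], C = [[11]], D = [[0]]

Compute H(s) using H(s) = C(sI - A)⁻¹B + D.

(sI - A)⁻¹ = 1/(s + 9). H(s) = 11 × 1/(s + 9) + 0 = 11/(s + 9).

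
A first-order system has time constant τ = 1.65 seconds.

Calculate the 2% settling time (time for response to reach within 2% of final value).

For first-order system, 2% settling time ≈ 4τ = 4 × 1.65 = 6.6 s.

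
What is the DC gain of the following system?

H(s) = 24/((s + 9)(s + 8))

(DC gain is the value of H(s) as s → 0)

DC gain = H(0) = 24/(9 × 8) = 24/72 = 0.3333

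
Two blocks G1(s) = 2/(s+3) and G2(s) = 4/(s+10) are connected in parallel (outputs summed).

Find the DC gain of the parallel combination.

Parallel: G_eq = G1 + G2. DC gain = G1(0) + G2(0) = 2/3 + 4/10 = 0.6667 + 0.4 = 1.0667.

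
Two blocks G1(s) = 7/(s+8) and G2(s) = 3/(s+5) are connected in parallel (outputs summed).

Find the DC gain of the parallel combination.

Parallel: G_eq = G1 + G2. DC gain = G1(0) + G2(0) = 7/8 + 3/5 = 0.875 + 0.6 = 1.475.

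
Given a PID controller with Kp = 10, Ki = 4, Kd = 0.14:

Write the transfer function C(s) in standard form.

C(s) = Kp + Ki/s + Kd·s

Substituting values: C(s) = 10 + 4/s + 0.14s = (0.14s² + 10s + 4)/s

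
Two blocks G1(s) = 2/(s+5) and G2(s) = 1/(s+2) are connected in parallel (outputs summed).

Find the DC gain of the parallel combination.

Parallel: G_eq = G1 + G2. DC gain = G1(0) + G2(0) = 2/5 + 1/2 = 0.4 + 0.5 = 0.9.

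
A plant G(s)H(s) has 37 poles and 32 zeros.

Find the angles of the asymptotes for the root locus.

n - m = 37 - 32 = 5. Angles: θk = (2k + 1)·180°/5 = 36°, 108°, 180°, 252°, 324°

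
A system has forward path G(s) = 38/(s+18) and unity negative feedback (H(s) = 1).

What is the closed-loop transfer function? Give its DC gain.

T(s) = G/(1+GH) = [38/(s+18)] / [1 + 38/(s+18)] = 38/(s+18+38) = 38/(s+56). DC gain = 38/56 = 0.6786.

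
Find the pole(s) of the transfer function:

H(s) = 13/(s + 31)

Pole is where denominator = 0: s + 31 = 0, so s = -31.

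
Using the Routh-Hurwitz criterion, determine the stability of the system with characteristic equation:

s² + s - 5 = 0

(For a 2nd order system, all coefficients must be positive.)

Coefficients: 1, 1, -5. c=-5 not positive, so system is unstable.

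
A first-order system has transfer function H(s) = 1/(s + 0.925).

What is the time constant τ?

For H(s) = 1/(s + 1/τ), the pole is at -1/τ = -0.925, so τ = 1/0.925 = 1.0811 s.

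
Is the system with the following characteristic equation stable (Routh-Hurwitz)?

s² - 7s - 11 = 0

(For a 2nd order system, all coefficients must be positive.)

Coefficients: 1, -7, -11. b=-7, c=-11 not positive, so system is unstable.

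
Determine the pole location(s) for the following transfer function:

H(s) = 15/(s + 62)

Pole is where denominator = 0: s + 62 = 0, so s = -62.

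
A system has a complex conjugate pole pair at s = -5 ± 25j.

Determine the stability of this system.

Real part of poles is -5 (< 0, left half-plane). Stable.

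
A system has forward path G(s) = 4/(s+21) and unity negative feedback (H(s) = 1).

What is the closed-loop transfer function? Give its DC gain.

T(s) = G/(1+GH) = [4/(s+21)] / [1 + 4/(s+21)] = 4/(s+21+4) = 4/(s+25). DC gain = 4/25 = 0.16.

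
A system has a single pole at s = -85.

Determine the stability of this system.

Pole at s = -85 is in the left half-plane. Stable.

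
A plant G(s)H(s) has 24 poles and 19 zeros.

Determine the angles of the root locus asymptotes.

n - m = 24 - 19 = 5. Angles: θk = (2k + 1)·180°/5 = 36°, 108°, 180°, 252°, 324°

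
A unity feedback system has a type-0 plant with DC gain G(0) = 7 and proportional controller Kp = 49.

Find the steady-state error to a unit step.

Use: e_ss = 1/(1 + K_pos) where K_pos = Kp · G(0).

K_pos = Kp · G(0) = 49 × 7 = 343. e_ss = 1/(1 + 343) = 0.0029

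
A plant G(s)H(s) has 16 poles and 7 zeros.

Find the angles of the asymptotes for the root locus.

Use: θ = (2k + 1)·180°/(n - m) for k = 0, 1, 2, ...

n - m = 16 - 7 = 9. Angles: θk = (2k + 1)·180°/9 = 20°, 60°, 100°, 140°, 180°, 220°, 260°, 300°, 340°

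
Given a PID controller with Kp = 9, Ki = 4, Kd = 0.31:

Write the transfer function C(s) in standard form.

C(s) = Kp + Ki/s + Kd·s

Substituting values: C(s) = 9 + 4/s + 0.31s = (0.31s² + 9s + 4)/s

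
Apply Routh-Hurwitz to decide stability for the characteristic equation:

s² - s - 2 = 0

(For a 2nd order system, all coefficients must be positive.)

Coefficients: 1, -1, -2. b=-1, c=-2 not positive, so system is unstable.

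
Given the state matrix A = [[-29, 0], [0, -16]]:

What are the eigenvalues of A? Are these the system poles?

For diagonal matrix, eigenvalues are diagonal entries: λ₁ = -29, λ₂ = -16. Eigenvalues of A = system poles.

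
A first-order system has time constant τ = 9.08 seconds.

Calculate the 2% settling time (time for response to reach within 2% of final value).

For first-order system, 2% settling time ≈ 4τ = 4 × 9.08 = 36.32 s.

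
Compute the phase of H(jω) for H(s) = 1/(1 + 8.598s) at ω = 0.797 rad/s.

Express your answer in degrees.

Phase = -arctan(ωτ) = -arctan(0.797 × 8.598) = -81.7°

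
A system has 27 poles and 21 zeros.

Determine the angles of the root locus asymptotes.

n - m = 27 - 21 = 6. Angles: θk = (2k + 1)·180°/6 = 30°, 90°, 150°, 210°, 270°, 330°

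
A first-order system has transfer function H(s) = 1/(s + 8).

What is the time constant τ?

For H(s) = 1/(s + 1/τ), the pole is at -1/τ = -8, so τ = 1/8 = 0.125 s.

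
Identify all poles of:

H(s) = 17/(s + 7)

Pole is where denominator = 0: s + 7 = 0, so s = -7.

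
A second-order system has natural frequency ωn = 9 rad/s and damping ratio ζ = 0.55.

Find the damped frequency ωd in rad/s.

ωd = ωn√(1 - ζ²) = 9√(1 - 0.55²) = 7.52 rad/s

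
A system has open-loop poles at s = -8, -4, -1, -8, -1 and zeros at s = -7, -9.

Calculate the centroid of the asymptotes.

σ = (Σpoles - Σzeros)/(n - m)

σ = (Σpoles - Σzeros)/(n - m) = (-22 - (-16))/(5 - 2) = -6/3 = -2.0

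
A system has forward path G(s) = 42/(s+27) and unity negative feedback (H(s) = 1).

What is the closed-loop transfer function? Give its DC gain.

T(s) = G/(1+GH) = [42/(s+27)] / [1 + 42/(s+27)] = 42/(s+27+42) = 42/(s+69). DC gain = 42/69 = 0.6087.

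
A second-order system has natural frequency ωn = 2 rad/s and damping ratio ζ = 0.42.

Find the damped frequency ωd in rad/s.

ωd = ωn√(1 - ζ²) = 2√(1 - 0.42²) = 1.82 rad/s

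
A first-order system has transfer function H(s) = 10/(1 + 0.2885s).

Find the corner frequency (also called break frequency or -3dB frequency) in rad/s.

Corner frequency = 1/τ = 1/0.2885 = 3.466 rad/s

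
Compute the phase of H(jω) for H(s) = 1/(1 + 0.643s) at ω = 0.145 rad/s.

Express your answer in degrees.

Phase = -arctan(ωτ) = -arctan(0.145 × 0.643) = -5.3°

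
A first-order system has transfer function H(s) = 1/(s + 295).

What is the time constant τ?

For H(s) = 1/(s + 1/τ), the pole is at -1/τ = -295, so τ = 1/295 = 0.0034 s.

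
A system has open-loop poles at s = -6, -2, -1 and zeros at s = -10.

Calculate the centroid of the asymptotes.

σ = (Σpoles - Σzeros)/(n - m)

σ = (Σpoles - Σzeros)/(n - m) = (-9 - (-10))/(3 - 1) = 1/2 = 0.5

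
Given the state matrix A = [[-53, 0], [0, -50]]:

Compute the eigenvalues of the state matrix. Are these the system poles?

For diagonal matrix, eigenvalues are diagonal entries: λ₁ = -53, λ₂ = -50. Eigenvalues of A = system poles.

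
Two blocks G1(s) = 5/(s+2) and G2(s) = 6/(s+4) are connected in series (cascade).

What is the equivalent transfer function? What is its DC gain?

Series: multiply transfer functions. G_eq = 5/(s+2) × 6/(s+4) = 30/((s+2)(s+4)). DC gain = 30/(2×4) = 3.75.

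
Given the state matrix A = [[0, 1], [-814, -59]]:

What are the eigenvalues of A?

det(A - λI) = λ² - (-59)λ + 814 = (λ - (-37))(λ - (-22)). Eigenvalues: -37, -22.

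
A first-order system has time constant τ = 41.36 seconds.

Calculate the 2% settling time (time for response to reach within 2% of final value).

For first-order system, 2% settling time ≈ 4τ = 4 × 41.36 = 165.44 s.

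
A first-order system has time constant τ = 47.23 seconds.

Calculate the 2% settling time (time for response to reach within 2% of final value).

For first-order system, 2% settling time ≈ 4τ = 4 × 47.23 = 188.92 s.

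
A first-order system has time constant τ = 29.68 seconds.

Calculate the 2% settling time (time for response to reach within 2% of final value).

For first-order system, 2% settling time ≈ 4τ = 4 × 29.68 = 118.72 s.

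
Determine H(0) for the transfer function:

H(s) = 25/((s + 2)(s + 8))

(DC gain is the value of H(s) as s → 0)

DC gain = H(0) = 25/(2 × 8) = 25/16 = 1.5625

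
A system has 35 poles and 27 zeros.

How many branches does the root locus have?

Root locus has n branches where n = number of poles = 35.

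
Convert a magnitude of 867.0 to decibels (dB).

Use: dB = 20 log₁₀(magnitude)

dB = 20 log₁₀(867.0) = 58.8 dB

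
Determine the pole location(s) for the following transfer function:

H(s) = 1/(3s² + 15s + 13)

Discriminant = 15² - 4×3×13 = 225 - 156 = 69 > 0, so two distinct real poles. Using quadratic formula: s = (-15 ± √69)/(2×3) = (-15 ± √69)/6, with √69 ≈ 8.3066. s₁ ≈ -1.1156, s₂ ≈ -3.8844. Poles: s₁ = -1.1156, s₂ = -3.8844.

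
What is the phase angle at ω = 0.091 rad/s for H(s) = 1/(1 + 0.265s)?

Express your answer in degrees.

Phase = -arctan(ωτ) = -arctan(0.091 × 0.265) = -1.4°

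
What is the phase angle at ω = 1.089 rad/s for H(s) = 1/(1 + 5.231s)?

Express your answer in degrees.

Phase = -arctan(ωτ) = -arctan(1.089 × 5.231) = -80.0°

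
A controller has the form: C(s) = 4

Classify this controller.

This is a Proportional (P) controller.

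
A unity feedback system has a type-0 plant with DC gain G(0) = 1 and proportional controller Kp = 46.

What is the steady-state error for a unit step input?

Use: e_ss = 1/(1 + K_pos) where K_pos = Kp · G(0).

K_pos = Kp · G(0) = 46 × 1 = 46. e_ss = 1/(1 + 46) = 0.0213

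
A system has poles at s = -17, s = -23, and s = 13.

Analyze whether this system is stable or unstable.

Pole(s) at s = 13 are not in the left half-plane. System is unstable.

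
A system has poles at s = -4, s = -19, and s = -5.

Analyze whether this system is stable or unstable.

All poles are in the left half-plane. System is stable.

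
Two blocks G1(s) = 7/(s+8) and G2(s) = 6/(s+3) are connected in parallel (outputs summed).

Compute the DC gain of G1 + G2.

Parallel: G_eq = G1 + G2. DC gain = G1(0) + G2(0) = 7/8 + 6/3 = 0.875 + 2 = 2.875.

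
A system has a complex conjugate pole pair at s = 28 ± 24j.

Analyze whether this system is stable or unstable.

Real part of poles is 28 (> 0, right half-plane). Unstable.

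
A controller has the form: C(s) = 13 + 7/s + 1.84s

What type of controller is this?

This is a Proportional-Integral-Derivative (PID) controller.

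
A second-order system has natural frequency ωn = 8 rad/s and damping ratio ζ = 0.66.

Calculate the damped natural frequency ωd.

ωd = ωn√(1 - ζ²) = 8√(1 - 0.66²) = 6.01 rad/s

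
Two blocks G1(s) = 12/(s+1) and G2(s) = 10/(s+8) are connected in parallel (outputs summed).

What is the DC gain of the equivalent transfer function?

Parallel: G_eq = G1 + G2. DC gain = G1(0) + G2(0) = 12/1 + 10/8 = 12 + 1.25 = 13.25.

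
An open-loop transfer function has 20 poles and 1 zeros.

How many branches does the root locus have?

Root locus has n branches where n = number of poles = 20.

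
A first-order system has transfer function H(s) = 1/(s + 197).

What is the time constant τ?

For H(s) = 1/(s + 1/τ), the pole is at -1/τ = -197, so τ = 1/197 = 0.0051 s.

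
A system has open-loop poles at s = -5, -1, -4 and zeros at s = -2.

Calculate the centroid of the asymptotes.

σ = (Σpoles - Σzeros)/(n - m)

σ = (Σpoles - Σzeros)/(n - m) = (-10 - (-2))/(3 - 1) = -8/2 = -4.0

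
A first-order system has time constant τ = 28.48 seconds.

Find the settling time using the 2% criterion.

For first-order system, 2% settling time ≈ 4τ = 4 × 28.48 = 113.92 s.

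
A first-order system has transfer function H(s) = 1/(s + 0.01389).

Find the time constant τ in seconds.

For H(s) = 1/(s + 1/τ), the pole is at -1/τ = -0.01389, so τ = 1/0.01389 = 71.99 s.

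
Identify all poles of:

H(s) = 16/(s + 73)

Pole is where denominator = 0: s + 73 = 0, so s = -73.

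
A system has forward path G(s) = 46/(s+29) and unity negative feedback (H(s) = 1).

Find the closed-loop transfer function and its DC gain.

T(s) = G/(1+GH) = [46/(s+29)] / [1 + 46/(s+29)] = 46/(s+29+46) = 46/(s+75). DC gain = 46/75 = 0.6133.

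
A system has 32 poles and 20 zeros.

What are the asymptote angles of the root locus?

n - m = 32 - 20 = 12. Angles: θk = (2k + 1)·180°/12 = 15°, 45°, 75°, 105°, 135°, 165°, 195°, 225°, 255°, 285°, 315°, 345°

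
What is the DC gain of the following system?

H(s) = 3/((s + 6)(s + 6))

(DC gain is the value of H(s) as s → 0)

DC gain = H(0) = 3/(6 × 6) = 3/36 = 0.0833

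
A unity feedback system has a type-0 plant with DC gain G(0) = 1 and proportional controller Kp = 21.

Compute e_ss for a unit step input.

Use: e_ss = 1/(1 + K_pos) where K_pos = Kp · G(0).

K_pos = Kp · G(0) = 21 × 1 = 21. e_ss = 1/(1 + 21) = 0.0455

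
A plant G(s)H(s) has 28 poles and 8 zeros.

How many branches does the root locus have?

Root locus has n branches where n = number of poles = 28.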